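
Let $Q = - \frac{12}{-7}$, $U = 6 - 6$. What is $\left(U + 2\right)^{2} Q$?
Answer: $\frac{48}{7} \approx 6.8571$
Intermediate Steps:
$U = 0$ ($U = 6 - 6 = 0$)
$Q = \frac{12}{7}$ ($Q = \left(-12\right) \left(- \frac{1}{7}\right) = \frac{12}{7} \approx 1.7143$)
$\left(U + 2\right)^{2} Q = \left(0 + 2\right)^{2} \cdot \frac{12}{7} = 2^{2} \cdot \frac{12}{7} = 4 \cdot \frac{12}{7} = \frac{48}{7}$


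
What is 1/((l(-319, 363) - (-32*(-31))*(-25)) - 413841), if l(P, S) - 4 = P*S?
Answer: -1/504834 ≈ -1.9809e-6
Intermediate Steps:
l(P, S) = 4 + P*S
1/((l(-319, 363) - (-32*(-31))*(-25)) - 413841) = 1/(((4 - 319*363) - (-32*(-31))*(-25)) - 413841) = 1/(((4 - 115797) - 992*(-25)) - 413841) = 1/((-115793 - 1*(-24800)) - 413841) = 1/((-115793 + 24800) - 413841) = 1/(-90993 - 413841) = 1/(-504834) = -1/504834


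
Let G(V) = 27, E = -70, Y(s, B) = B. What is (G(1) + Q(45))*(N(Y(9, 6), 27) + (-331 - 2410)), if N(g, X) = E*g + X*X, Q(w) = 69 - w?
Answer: -124032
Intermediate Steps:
N(g, X) = X**2 - 70*g (N(g, X) = -70*g + X*X = -70*g + X**2 = X**2 - 70*g)
(G(1) + Q(45))*(N(Y(9, 6), 27) + (-331 - 2410)) = (27 + (69 - 1*45))*((27**2 - 70*6) + (-331 - 2410)) = (27 + (69 - 45))*((729 - 420) - 2741) = (27 + 24)*(309 - 2741) = 51*(-2432) = -124032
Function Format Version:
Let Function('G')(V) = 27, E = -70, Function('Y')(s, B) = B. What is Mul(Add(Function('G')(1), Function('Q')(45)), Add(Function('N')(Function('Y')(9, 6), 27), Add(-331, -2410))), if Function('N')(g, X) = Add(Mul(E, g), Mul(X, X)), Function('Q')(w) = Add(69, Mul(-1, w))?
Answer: -124032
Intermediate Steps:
Function('N')(g, X) = Add(Pow(X, 2), Mul(-70, g)) (Function('N')(g, X) = Add(Mul(-70, g), Mul(X, X)) = Add(Mul(-70, g), Pow(X, 2)) = Add(Pow(X, 2), Mul(-70, g)))
Mul(Add(Function('G')(1), Function('Q')(45)), Add(Function('N')(Function('Y')(9, 6), 27), Add(-331, -2410))) = Mul(Add(27, Add(69, Mul(-1, 45))), Add(Add(Pow(27, 2), Mul(-70, 6)), Add(-331, -2410))) = Mul(Add(27, Add(69, -45)), Add(Add(729, -420), -2741)) = Mul(Add(27, 24), Add(309, -2741)) = Mul(51, -2432) = -124032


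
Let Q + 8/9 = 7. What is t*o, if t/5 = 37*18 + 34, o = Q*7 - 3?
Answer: 1253000/9 ≈ 1.3922e+5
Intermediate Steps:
Q = 55/9 (Q = -8/9 + 7 = 55/9 ≈ 6.1111)
o = 358/9 (o = (55/9)*7 - 3 = 385/9 - 3 = 358/9 ≈ 39.778)
t = 3500 (t = 5*(37*18 + 34) = 5*(666 + 34) = 5*700 = 3500)
t*o = 3500*(358/9) = 1253000/9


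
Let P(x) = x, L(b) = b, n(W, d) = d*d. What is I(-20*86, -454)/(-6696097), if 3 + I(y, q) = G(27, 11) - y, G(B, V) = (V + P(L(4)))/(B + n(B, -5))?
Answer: -89299/348197044 ≈ -0.00025646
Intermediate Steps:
n(W, d) = d²
G(B, V) = (4 + V)/(25 + B) (G(B, V) = (V + 4)/(B + (-5)²) = (4 + V)/(B + 25) = (4 + V)/(25 + B))
I(y, q) = -141/52 - y (I(y, q) = -3 + ((4 + 11)/(25 + 27) - y) = -3 + (15/52 - y) = -141/52 - y)
I(-20*86, -454)/(-6696097) = (-141/52 - (-20)*86)/(-6696097) = (-141/52 - 1*(-1720))*(-1/6696097) = (-141/52 + 1720)*(-1/6696097) = (89299/52)*(-1/6696097) = -89299/348197044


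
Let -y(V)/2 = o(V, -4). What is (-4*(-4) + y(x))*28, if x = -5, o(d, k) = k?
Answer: 672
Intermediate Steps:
y(V) = 8 (y(V) = -2*(-4) = 8)
(-4*(-4) + y(x))*28 = (-4*(-4) + 8)*28 = (16 + 8)*28 = 24*28 = 672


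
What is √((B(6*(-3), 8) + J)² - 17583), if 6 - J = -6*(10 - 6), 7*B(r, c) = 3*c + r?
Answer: I*√814911/7 ≈ 128.96*I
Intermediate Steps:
B(r, c) = r/7 + 3*c/7 (B(r, c) = (3*c + r)/7 = (r + 3*c)/7 = r/7 + 3*c/7)
J = 30 (J = 6 - (-6)*(10 - 6) = 6 - (-6)*4 = 6 - 1*(-24) = 6 + 24 = 30)
√((B(6*(-3), 8) + J)² - 17583) = √((((6*(-3))/7 + (3/7)*8) + 30)² - 17583) = √((((⅐)*(-18) + 24/7) + 30)² - 17583) = √(((-18/7 + 24/7) + 30)² - 17583) = √((6/7 + 30)² - 17583) = √((216/7)² - 17583) = √(46656/49 - 17583) = √(-814911/49) = I*√814911/7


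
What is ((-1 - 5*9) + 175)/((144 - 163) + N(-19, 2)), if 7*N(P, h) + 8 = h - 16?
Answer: -903/155 ≈ -5.8258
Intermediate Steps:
N(P, h) = -24/7 + h/7 (N(P, h) = -8/7 + (h - 16)/7 = -8/7 + (-16 + h)/7 = -8/7 + (-16/7 + h/7) = -24/7 + h/7)
((-1 - 5*9) + 175)/((144 - 163) + N(-19, 2)) = ((-1 - 5*9) + 175)/((144 - 163) + (-24/7 + (⅐)*2)) = ((-1 - 45) + 175)/(-19 + (-24/7 + 2/7)) = (-46 + 175)/(-19 - 22/7) = 129/(-155/7) = 129*(-7/155) = -903/155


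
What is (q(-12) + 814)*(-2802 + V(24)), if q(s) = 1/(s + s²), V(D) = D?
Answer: -49748887/22 ≈ -2.2613e+6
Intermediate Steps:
(q(-12) + 814)*(-2802 + V(24)) = (1/((-12)*(1 - 12)) + 814)*(-2802 + 24) = (-1/12/(-11) + 814)*(-2778) = (-1/12*(-1/11) + 814)*(-2778) = (1/132 + 814)*(-2778) = (107449/132)*(-2778) = -49748887/22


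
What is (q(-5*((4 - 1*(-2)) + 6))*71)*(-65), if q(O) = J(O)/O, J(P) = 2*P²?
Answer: 553800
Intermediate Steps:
q(O) = 2*O (q(O) = (2*O²)/O = 2*O)
(q(-5*((4 - 1*(-2)) + 6))*71)*(-65) = ((2*(-5*((4 - 1*(-2)) + 6)))*71)*(-65) = ((2*(-5*((4 + 2) + 6)))*71)*(-65) = ((2*(-5*(6 + 6)))*71)*(-65) = ((2*(-5*12))*71)*(-65) = ((2*(-60))*71)*(-65) = -120*71*(-65) = -8520*(-65) = 553800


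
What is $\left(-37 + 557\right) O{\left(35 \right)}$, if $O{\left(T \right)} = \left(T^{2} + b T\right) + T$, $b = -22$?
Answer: $254800$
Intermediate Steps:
$O{\left(T \right)} = T^{2} - 21 T$ ($O{\left(T \right)} = \left(T^{2} - 22 T\right) + T = T^{2} - 21 T$)
$\left(-37 + 557\right) O{\left(35 \right)} = \left(-37 + 557\right) 35 \left(-21 + 35\right) = 520 \cdot 35 \cdot 14 = 520 \cdot 490 = 254800$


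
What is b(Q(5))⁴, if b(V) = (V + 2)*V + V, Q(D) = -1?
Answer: 16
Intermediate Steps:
b(V) = V + V*(2 + V) (b(V) = (2 + V)*V + V = V*(2 + V) + V = V + V*(2 + V))
b(Q(5))⁴ = (-(3 - 1))⁴ = (-1*2)⁴ = (-2)⁴ = 16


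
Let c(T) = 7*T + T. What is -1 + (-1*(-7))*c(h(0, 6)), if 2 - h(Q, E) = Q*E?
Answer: 111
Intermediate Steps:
h(Q, E) = 2 - E*Q (h(Q, E) = 2 - Q*E = 2 - E*Q)
c(T) = 8*T
-1 + (-1*(-7))*c(h(0, 6)) = -1 + (-1*(-7))*(8*(2 - 1*6*0)) = -1 + 7*(8*(2 + 0)) = -1 + 7*(8*2) = -1 + 7*16 = -1 + 112 = 111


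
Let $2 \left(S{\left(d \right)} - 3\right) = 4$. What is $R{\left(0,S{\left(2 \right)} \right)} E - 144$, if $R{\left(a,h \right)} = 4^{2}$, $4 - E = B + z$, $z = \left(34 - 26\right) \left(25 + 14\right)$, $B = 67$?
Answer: $-6144$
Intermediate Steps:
$z = 312$ ($z = 8 \cdot 39 = 312$)
$S{\left(d \right)} = 5$ ($S{\left(d \right)} = 3 + \frac{1}{2} \cdot 4 = 3 + 2 = 5$)
$E = -375$ ($E = 4 - \left(67 + 312\right) = 4 - 379 = -375$)
$R{\left(a,h \right)} = 16$
$R{\left(0,S{\left(2 \right)} \right)} E - 144 = 16 \left(-375\right) - 144 = -6000 - 144 = -6144$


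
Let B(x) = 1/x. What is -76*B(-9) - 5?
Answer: 31/9 ≈ 3.4444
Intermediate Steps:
-76*B(-9) - 5 = -76/(-9) - 5 = -76*(-⅑) - 5 = 76/9 - 5 = 31/9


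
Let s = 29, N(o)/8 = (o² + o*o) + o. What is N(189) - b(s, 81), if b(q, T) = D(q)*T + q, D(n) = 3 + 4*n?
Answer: 563380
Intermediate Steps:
N(o) = 8*o + 16*o² (N(o) = 8*((o² + o*o) + o) = 8*((o² + o²) + o) = 8*(2*o² + o) = 8*(o + 2*o²) = 8*o + 16*o²)
b(q, T) = q + T*(3 + 4*q) (b(q, T) = (3 + 4*q)*T + q = T*(3 + 4*q) + q = q + T*(3 + 4*q))
N(189) - b(s, 81) = 8*189*(1 + 2*189) - (29 + 81*(3 + 4*29)) = 8*189*(1 + 378) - (29 + 81*(3 + 116)) = 8*189*379 - (29 + 81*119) = 573048 - (29 + 9639) = 573048 - 1*9668 = 573048 - 9668 = 563380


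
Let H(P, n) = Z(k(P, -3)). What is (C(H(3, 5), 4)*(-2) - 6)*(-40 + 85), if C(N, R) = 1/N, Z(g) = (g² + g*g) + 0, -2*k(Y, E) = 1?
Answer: -450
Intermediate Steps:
k(Y, E) = -½ (k(Y, E) = -½*1 = -½)
Z(g) = 2*g² (Z(g) = (g² + g²) + 0 = 2*g² + 0 = 2*g²)
H(P, n) = ½ (H(P, n) = 2*(-½)² = 2*(¼) = ½)
(C(H(3, 5), 4)*(-2) - 6)*(-40 + 85) = (-2/(½) - 6)*(-40 + 85) = (2*(-2) - 6)*45 = (-4 - 6)*45 = -10*45 = -450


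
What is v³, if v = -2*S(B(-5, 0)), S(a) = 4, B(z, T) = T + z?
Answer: -512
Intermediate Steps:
v = -8 (v = -2*4 = -8)
v³ = (-8)³ = -512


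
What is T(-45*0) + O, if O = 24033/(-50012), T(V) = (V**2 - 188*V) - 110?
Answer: -5525353/50012 ≈ -110.48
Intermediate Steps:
T(V) = -110 + V**2 - 188*V
O = -24033/50012 (O = 24033*(-1/50012) = -24033/50012 ≈ -0.48054)
T(-45*0) + O = (-110 + (-45*0)**2 - (-8460)*0) - 24033/50012 = (-110 + 0**2 - 188*0) - 24033/50012 = (-110 + 0 + 0) - 24033/50012 = -110 - 24033/50012 = -5525353/50012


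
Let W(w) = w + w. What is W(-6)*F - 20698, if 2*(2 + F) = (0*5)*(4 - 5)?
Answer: -20674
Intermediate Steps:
W(w) = 2*w
F = -2 (F = -2 + ((0*5)*(4 - 5))/2 = -2 + (0*(-1))/2 = -2 + (1/2)*0 = -2 + 0 = -2)
W(-6)*F - 20698 = (2*(-6))*(-2) - 20698 = -12*(-2) - 20698 = 24 - 20698 = -20674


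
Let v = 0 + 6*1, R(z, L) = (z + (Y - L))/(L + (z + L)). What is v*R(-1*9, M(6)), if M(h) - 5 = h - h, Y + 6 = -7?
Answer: -162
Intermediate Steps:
Y = -13 (Y = -6 - 7 = -13)
M(h) = 5 (M(h) = 5 + (h - h) = 5 + 0 = 5)
R(z, L) = (-13 + z - L)/(z + 2*L) (R(z, L) = (z + (-13 - L))/(L + (z + L)) = (-13 + z - L)/(L + (L + z)) = (-13 + z - L)/(z + 2*L))
v = 6 (v = 0 + 6 = 6)
v*R(-1*9, M(6)) = 6*((-13 - 1*9 - 1*5)/(-1*9 + 2*5)) = 6*((-13 - 9 - 5)/(-9 + 10)) = 6*(-27/1) = 6*(1*(-27)) = 6*(-27) = -162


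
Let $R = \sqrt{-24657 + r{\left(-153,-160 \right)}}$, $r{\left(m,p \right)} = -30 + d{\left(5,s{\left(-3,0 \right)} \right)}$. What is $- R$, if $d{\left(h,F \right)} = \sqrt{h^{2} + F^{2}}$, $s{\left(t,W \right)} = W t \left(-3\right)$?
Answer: $- i \sqrt{24682} \approx - 157.1 i$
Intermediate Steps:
$s{\left(t,W \right)} = - 3 W t$
$d{\left(h,F \right)} = \sqrt{F^{2} + h^{2}}$
$r{\left(m,p \right)} = -25$ ($r{\left(m,p \right)} = -30 + \sqrt{\left(\left(-3\right) 0 \left(-3\right)\right)^{2} + 5^{2}} = -30 + \sqrt{0^{2} + 25} = -30 + \sqrt{0 + 25} = -30 + \sqrt{25} = -30 + 5 = -25$)
$R = i \sqrt{24682}$ ($R = \sqrt{-24657 - 25} = \sqrt{-24682} = i \sqrt{24682} \approx 157.1 i$)
$- R = - i \sqrt{24682}$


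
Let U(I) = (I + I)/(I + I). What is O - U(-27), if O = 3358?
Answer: 3357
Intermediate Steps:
U(I) = 1 (U(I) = (2*I)/((2*I)) = (2*I)*(1/(2*I)) = 1)
O - U(-27) = 3358 - 1*1 = 3358 - 1 = 3357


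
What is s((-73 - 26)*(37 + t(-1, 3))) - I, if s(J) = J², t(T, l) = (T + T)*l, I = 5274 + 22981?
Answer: 9390506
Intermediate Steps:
I = 28255
t(T, l) = 2*T*l (t(T, l) = (2*T)*l = 2*T*l)
s((-73 - 26)*(37 + t(-1, 3))) - I = ((-73 - 26)*(37 + 2*(-1)*3))² - 1*28255 = (-99*(37 - 6))² - 28255 = (-99*31)² - 28255 = (-3069)² - 28255 = 9418761 - 28255 = 9390506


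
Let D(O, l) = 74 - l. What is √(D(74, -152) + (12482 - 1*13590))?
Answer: 21*I*√2 ≈ 29.698*I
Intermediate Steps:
√(D(74, -152) + (12482 - 1*13590)) = √((74 - 1*(-152)) + (12482 - 1*13590)) = √((74 + 152) + (12482 - 13590)) = √(226 - 1108) = √(-882) = 21*I*√2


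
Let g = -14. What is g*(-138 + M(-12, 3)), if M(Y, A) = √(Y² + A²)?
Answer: 1932 - 42*√17 ≈ 1758.8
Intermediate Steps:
M(Y, A) = √(A² + Y²)
g*(-138 + M(-12, 3)) = -14*(-138 + √(3² + (-12)²)) = -14*(-138 + √(9 + 144)) = -14*(-138 + √153) = -14*(-138 + 3*√17) = 1932 - 42*√17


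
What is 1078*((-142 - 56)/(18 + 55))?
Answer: -213444/73 ≈ -2923.9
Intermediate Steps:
1078*((-142 - 56)/(18 + 55)) = 1078*(-198/73) = -213444/73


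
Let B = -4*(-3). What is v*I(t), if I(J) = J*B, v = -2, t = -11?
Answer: 264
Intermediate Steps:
B = 12
I(J) = 12*J (I(J) = J*12 = 12*J)
v*I(t) = -24*(-11) = -2*(-132) = 264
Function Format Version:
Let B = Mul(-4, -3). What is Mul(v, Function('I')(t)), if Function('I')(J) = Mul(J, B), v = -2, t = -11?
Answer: 264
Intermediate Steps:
B = 12
Function('I')(J) = Mul(12, J) (Function('I')(J) = Mul(J, 12) = Mul(12, J))
Mul(v, Function('I')(t)) = Mul(-2, Mul(12, -11)) = Mul(-2, -132) = 264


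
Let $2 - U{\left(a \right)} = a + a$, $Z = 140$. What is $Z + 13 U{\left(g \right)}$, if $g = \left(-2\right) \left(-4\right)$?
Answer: $-42$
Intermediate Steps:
$g = 8$
$U{\left(a \right)} = 2 - 2 a$ ($U{\left(a \right)} = 2 - \left(a + a\right) = 2 - 2 a$)
$Z + 13 U{\left(g \right)} = 140 + 13 \left(2 - 16\right) = 140 + 13 \left(-14\right) = 140 - 182 = -42$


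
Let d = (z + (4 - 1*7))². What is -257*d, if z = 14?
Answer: -31097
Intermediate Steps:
d = 121 (d = (14 + (4 - 1*7))² = (14 + (4 - 7))² = (14 - 3)² = 11² = 121)
-257*d = -257*121 = -31097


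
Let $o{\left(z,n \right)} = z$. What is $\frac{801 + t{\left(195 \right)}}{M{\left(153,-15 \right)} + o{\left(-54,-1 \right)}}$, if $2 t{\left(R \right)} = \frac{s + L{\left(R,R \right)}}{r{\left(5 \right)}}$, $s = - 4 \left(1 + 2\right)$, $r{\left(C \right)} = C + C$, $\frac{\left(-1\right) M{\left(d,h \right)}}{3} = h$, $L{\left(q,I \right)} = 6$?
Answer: $- \frac{2669}{30} \approx -88.967$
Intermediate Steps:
$M{\left(d,h \right)} = - 3 h$
$r{\left(C \right)} = 2 C$
$s = -12$ ($s = \left(-4\right) 3 = -12$)
$t{\left(R \right)} = - \frac{3}{10}$ ($t{\left(R \right)} = \frac{\left(-12 + 6\right) \frac{1}{2 \cdot 5}}{2} = \frac{\left(-6\right) \frac{1}{10}}{2} = \frac{1}{2} \left(- \frac{3}{5}\right) = - \frac{3}{10}$)
$\frac{801 + t{\left(195 \right)}}{M{\left(153,-15 \right)} + o{\left(-54,-1 \right)}} = \frac{801 - \frac{3}{10}}{\left(-3\right) \left(-15\right) - 54} = \frac{8007}{10 \left(45 - 54\right)} = \frac{8007}{10 \left(-9\right)} = \frac{8007}{10} \left(- \frac{1}{9}\right) = - \frac{2669}{30}$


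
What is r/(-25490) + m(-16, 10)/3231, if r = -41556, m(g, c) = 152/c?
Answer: 67327442/41179095 ≈ 1.6350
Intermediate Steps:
r/(-25490) + m(-16, 10)/3231 = -41556/(-25490) + (152/10)/3231 = -41556*(-1/25490) + (152*(1/10))*(1/3231) = 20778/12745 + (76/5)*(1/3231) = 20778/12745 + 76/16155 = 67327442/41179095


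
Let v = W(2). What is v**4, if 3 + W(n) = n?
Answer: 1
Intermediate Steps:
W(n) = -3 + n
v = -1 (v = -3 + 2 = -1)
v**4 = (-1)**4 = 1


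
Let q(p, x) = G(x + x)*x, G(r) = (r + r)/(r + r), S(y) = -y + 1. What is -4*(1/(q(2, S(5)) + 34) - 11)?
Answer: 658/15 ≈ 43.867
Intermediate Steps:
S(y) = 1 - y
G(r) = 1 (G(r) = (2*r)/((2*r)) = (2*r)*(1/(2*r)) = 1)
q(p, x) = x (q(p, x) = 1*x = x)
-4*(1/(q(2, S(5)) + 34) - 11) = -4*(1/((1 - 1*5) + 34) - 11) = -4*(1/((1 - 5) + 34) - 11) = -4*(1/(-4 + 34) - 11) = -4*(1/30 - 11) = -4*(-329/30) = 658/15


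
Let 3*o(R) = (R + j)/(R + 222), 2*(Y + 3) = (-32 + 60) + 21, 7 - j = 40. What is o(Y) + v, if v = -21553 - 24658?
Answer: -67514294/1461 ≈ -46211.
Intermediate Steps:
j = -33 (j = 7 - 1*40 = 7 - 40 = -33)
v = -46211
Y = 43/2 (Y = -3 + ((-32 + 60) + 21)/2 = -3 + (28 + 21)/2 = -3 + (1/2)*49 = -3 + 49/2 = 43/2 ≈ 21.500)
o(R) = (-33 + R)/(3*(222 + R)) (o(R) = ((R - 33)/(R + 222))/3 = ((-33 + R)/(222 + R))/3 = (-33 + R)/(3*(222 + R)))
o(Y) + v = (-33 + 43/2)/(3*(222 + 43/2)) - 46211 = (1/3)*(-23/2)/(487/2) - 46211 = (1/3)*(2/487)*(-23/2) - 46211 = -23/1461 - 46211 = -67514294/1461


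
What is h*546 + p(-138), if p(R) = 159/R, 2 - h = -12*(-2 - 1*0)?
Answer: -552605/46 ≈ -12013.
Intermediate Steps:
h = -22 (h = 2 - (-12)*(-2 - 1*0) = 2 - (-12)*(-2 + 0) = 2 - (-12)*(-2) = 2 - 1*24 = 2 - 24 = -22)
h*546 + p(-138) = -22*546 + 159/(-138) = -12012 + 159*(-1/138) = -12012 - 53/46 = -552605/46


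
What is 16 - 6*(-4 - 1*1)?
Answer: 46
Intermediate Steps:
16 - 6*(-4 - 1*1) = 16 - 6*(-4 - 1) = 16 - 6*(-5) = 16 + 30 = 46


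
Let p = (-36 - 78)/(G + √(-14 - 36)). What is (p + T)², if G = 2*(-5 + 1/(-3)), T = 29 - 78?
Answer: (211313*I + 901110*√2)/(287*I + 480*√2) ≈ 1704.3 - 409.26*I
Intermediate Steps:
T = -49
G = -32/3 (G = 2*(-5 - ⅓) = 2*(-16/3) = -32/3 ≈ -10.667)
p = -114/(-32/3 + 5*I*√2) (p = (-36 - 78)/(-32/3 + √(-14 - 36)) = -114/(-32/3 + √(-50)) = -114/(-32/3 + 5*I*√2) ≈ 7.4247 + 4.9219*I)
(p + T)² = ((5472/737 + 2565*I*√2/737) - 49)² = (-30641/737 + 2565*I*√2/737)²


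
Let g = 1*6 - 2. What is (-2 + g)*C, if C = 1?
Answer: 2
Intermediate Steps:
g = 4 (g = 6 - 2 = 4)
(-2 + g)*C = (-2 + 4)*1 = 2*1 = 2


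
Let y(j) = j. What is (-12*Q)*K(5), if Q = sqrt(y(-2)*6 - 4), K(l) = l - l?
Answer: 0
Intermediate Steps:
K(l) = 0
Q = 4*I (Q = sqrt(-2*6 - 4) = sqrt(-12 - 4) = sqrt(-16) = 4*I ≈ 4.0*I)
(-12*Q)*K(5) = -48*I*0 = 0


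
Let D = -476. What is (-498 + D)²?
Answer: 948676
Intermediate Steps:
(-498 + D)² = (-498 - 476)² = (-974)² = 948676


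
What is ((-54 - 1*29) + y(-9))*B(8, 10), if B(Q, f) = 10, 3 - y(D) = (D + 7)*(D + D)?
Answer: -1160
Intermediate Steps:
y(D) = 3 - 2*D*(7 + D) (y(D) = 3 - (D + 7)*(D + D) = 3 - (7 + D)*2*D = 3 - 2*D*(7 + D))
((-54 - 1*29) + y(-9))*B(8, 10) = ((-54 - 1*29) + (3 - 14*(-9) - 2*(-9)²))*10 = ((-54 - 29) + (3 + 126 - 2*81))*10 = (-83 + (3 + 126 - 162))*10 = (-83 - 33)*10 = -116*10 = -1160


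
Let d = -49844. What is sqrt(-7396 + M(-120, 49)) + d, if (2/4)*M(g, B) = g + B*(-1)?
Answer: -49844 + I*sqrt(7734) ≈ -49844.0 + 87.943*I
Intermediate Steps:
M(g, B) = -2*B + 2*g (M(g, B) = 2*(g + B*(-1)) = 2*(g - B) = -2*B + 2*g)
sqrt(-7396 + M(-120, 49)) + d = sqrt(-7396 + (-2*49 + 2*(-120))) - 49844 = sqrt(-7396 + (-98 - 240)) - 49844 = sqrt(-7396 - 338) - 49844 = sqrt(-7734) - 49844 = I*sqrt(7734) - 49844 = -49844 + I*sqrt(7734)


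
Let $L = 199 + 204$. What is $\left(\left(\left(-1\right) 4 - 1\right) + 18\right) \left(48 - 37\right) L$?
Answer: $57629$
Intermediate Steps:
$L = 403$
$\left(\left(\left(-1\right) 4 - 1\right) + 18\right) \left(48 - 37\right) L = \left(\left(\left(-1\right) 4 - 1\right) + 18\right) \left(48 - 37\right) 403 = \left(\left(-4 - 1\right) + 18\right) 11 \cdot 403 = \left(-5 + 18\right) 11 \cdot 403 = 13 \cdot 11 \cdot 403 = 143 \cdot 403 = 57629$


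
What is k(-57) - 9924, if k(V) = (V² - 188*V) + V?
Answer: 3984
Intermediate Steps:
k(V) = V² - 187*V
k(-57) - 9924 = -57*(-187 - 57) - 9924 = -57*(-244) - 9924 = 13908 - 9924 = 3984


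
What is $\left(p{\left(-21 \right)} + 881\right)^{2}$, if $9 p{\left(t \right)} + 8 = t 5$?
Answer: $\frac{61089856}{81} \approx 7.542 \cdot 10^{5}$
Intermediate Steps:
$p{\left(t \right)} = - \frac{8}{9} + \frac{5 t}{9}$ ($p{\left(t \right)} = - \frac{8}{9} + \frac{t 5}{9} = - \frac{8}{9} + \frac{5 t}{9}$)
$\left(p{\left(-21 \right)} + 881\right)^{2} = \left(\left(- \frac{8}{9} + \frac{5}{9} \left(-21\right)\right) + 881\right)^{2} = \left(\left(- \frac{8}{9} - \frac{35}{3}\right) + 881\right)^{2} = \left(- \frac{113}{9} + 881\right)^{2} = \left(\frac{7816}{9}\right)^{2} = \frac{61089856}{81}$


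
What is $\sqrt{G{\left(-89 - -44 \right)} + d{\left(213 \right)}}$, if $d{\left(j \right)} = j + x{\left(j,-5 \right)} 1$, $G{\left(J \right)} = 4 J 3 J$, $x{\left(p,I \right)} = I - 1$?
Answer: $3 \sqrt{2723} \approx 156.55$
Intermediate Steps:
$x{\left(p,I \right)} = -1 + I$ ($x{\left(p,I \right)} = I - 1 = -1 + I$)
$G{\left(J \right)} = 12 J^{2}$ ($G{\left(J \right)} = 12 J J = 12 J^{2}$)
$d{\left(j \right)} = -6 + j$ ($d{\left(j \right)} = j + \left(-1 - 5\right) 1 = j - 6 = -6 + j$)
$\sqrt{G{\left(-89 - -44 \right)} + d{\left(213 \right)}} = \sqrt{12 \left(-89 - -44\right)^{2} + \left(-6 + 213\right)} = \sqrt{12 \left(-89 + 44\right)^{2} + 207} = \sqrt{12 \left(-45\right)^{2} + 207} = \sqrt{12 \cdot 2025 + 207} = \sqrt{24300 + 207} = \sqrt{24507} = 3 \sqrt{2723}$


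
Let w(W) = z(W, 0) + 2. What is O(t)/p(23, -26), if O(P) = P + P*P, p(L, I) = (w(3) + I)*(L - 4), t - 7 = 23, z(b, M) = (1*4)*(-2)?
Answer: -465/304 ≈ -1.5296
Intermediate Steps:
z(b, M) = -8 (z(b, M) = 4*(-2) = -8)
t = 30 (t = 7 + 23 = 30)
w(W) = -6 (w(W) = -8 + 2 = -6)
p(L, I) = (-6 + I)*(-4 + L) (p(L, I) = (-6 + I)*(L - 4) = (-6 + I)*(-4 + L))
O(P) = P + P²
O(t)/p(23, -26) = (30*(1 + 30))/(24 - 6*23 - 4*(-26) - 26*23) = (30*31)/(24 - 138 + 104 - 598) = 930/(-608) = 930*(-1/608) = -465/304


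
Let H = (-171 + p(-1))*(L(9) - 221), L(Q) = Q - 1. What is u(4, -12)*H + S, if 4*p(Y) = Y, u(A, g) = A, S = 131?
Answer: 146036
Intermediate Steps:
p(Y) = Y/4
L(Q) = -1 + Q
H = 145905/4 (H = (-171 + (1/4)*(-1))*((-1 + 9) - 221) = (-171 - 1/4)*(8 - 221) = -685/4*(-213) = 145905/4 ≈ 36476.)
u(4, -12)*H + S = 4*(145905/4) + 131 = 145905 + 131 = 146036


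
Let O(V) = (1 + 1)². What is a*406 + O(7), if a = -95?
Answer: -38566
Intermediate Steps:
O(V) = 4 (O(V) = 2² = 4)
a*406 + O(7) = -95*406 + 4 = -38570 + 4 = -38566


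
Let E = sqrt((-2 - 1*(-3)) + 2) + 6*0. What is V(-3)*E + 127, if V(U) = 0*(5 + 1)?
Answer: 127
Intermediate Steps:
V(U) = 0 (V(U) = 0*6 = 0)
E = sqrt(3) (E = sqrt((-2 + 3) + 2) + 0 = sqrt(1 + 2) + 0 = sqrt(3) + 0 = sqrt(3) ≈ 1.7320)
V(-3)*E + 127 = 0*sqrt(3) + 127 = 0 + 127 = 127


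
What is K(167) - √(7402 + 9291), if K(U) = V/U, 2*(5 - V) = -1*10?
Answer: 10/167 - √16693 ≈ -129.14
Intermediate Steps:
V = 10 (V = 5 - (-1)*10/2 = 5 - ½*(-10) = 5 + 5 = 10)
K(U) = 10/U
K(167) - √(7402 + 9291) = 10/167 - √(7402 + 9291) = 10*(1/167) - √16693 = 10/167 - √16693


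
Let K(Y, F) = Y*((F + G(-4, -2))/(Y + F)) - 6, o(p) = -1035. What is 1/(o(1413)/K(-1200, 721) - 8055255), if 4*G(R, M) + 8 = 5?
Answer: -95714/771000732155 ≈ -1.2414e-7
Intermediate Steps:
G(R, M) = -3/4 (G(R, M) = -2 + (1/4)*5 = -2 + 5/4 = -3/4)
K(Y, F) = -6 + Y*(-3/4 + F)/(F + Y) (K(Y, F) = Y*((F - 3/4)/(Y + F)) - 6 = Y*((-3/4 + F)/(F + Y)) - 6 = Y*(-3/4 + F)/(F + Y) - 6 = -6 + Y*(-3/4 + F)/(F + Y))
1/(o(1413)/K(-1200, 721) - 8055255) = 1/(-1035*(721 - 1200)/(-6*721 - 27/4*(-1200) + 721*(-1200)) - 8055255) = 1/(-1035*(-479/(-4326 + 8100 - 865200)) - 8055255) = 1/(-1035/((-1/479*(-861426))) - 8055255) = 1/(-1035/861426/479 - 8055255) = 1/(-1035*479/861426 - 8055255) = 1/(-55085/95714 - 8055255) = 1/(-771000732155/95714) = -95714/771000732155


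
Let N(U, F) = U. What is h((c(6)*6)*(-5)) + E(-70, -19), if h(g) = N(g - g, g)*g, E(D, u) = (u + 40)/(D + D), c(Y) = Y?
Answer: -3/20 ≈ -0.15000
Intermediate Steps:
E(D, u) = (40 + u)/(2*D) (E(D, u) = (40 + u)/((2*D)) = (40 + u)*(1/(2*D)) = (40 + u)/(2*D))
h(g) = 0 (h(g) = (g - g)*g = 0*g = 0)
h((c(6)*6)*(-5)) + E(-70, -19) = 0 + (½)*(40 - 19)/(-70) = 0 + (½)*(-1/70)*21 = 0 - 3/20 = -3/20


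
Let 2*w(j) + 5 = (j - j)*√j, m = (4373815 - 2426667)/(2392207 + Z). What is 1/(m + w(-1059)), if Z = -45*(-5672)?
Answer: -5294894/9342939 ≈ -0.56673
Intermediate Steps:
Z = 255240
m = 1947148/2647447 (m = (4373815 - 2426667)/(2392207 + 255240) = 1947148/2647447 ≈ 0.73548)
w(j) = -5/2 (w(j) = -5/2 + ((j - j)*√j)/2 = -5/2 + (0*√j)/2 = -5/2 + (½)*0 = -5/2 + 0 = -5/2)
1/(m + w(-1059)) = 1/(1947148/2647447 - 5/2) = 1/(-9342939/5294894) = -5294894/9342939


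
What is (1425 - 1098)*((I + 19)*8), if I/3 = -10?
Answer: -28776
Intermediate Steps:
I = -30 (I = 3*(-10) = -30)
(1425 - 1098)*((I + 19)*8) = (1425 - 1098)*((-30 + 19)*8) = 327*(-11*8) = 327*(-88) = -28776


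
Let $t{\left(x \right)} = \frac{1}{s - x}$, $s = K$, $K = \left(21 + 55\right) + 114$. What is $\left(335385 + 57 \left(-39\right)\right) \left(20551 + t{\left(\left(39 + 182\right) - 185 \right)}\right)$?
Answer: $\frac{527204710755}{77} \approx 6.8468 \cdot 10^{9}$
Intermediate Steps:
$K = 190$ ($K = 76 + 114 = 190$)
$s = 190$
$t{\left(x \right)} = \frac{1}{190 - x}$
$\left(335385 + 57 \left(-39\right)\right) \left(20551 + t{\left(\left(39 + 182\right) - 185 \right)}\right) = \left(335385 + 57 \left(-39\right)\right) \left(20551 - \frac{1}{-190 + \left(\left(39 + 182\right) - 185\right)}\right) = \left(335385 - 2223\right) \left(20551 - \frac{1}{-190 + \left(221 - 185\right)}\right) = 333162 \left(20551 - \frac{1}{-190 + 36}\right) = 333162 \left(20551 - \frac{1}{-154}\right) = 333162 \left(20551 - - \frac{1}{154}\right) = 333162 \left(20551 + \frac{1}{154}\right) = 333162 \cdot \frac{3164855}{154} = \frac{527204710755}{77}$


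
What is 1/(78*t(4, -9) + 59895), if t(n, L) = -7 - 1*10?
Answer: 1/58569 ≈ 1.7074e-5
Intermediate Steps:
t(n, L) = -17 (t(n, L) = -7 - 10 = -17)
1/(78*t(4, -9) + 59895) = 1/(78*(-17) + 59895) = 1/(-1326 + 59895) = 1/58569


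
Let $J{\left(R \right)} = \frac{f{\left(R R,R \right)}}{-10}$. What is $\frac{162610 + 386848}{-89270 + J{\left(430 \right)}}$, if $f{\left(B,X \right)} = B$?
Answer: $- \frac{274729}{53880} \approx -5.0989$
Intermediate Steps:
$J{\left(R \right)} = - \frac{R^{2}}{10}$ ($J{\left(R \right)} = \frac{R R}{-10} = R^{2} \left(- \frac{1}{10}\right) = - \frac{R^{2}}{10}$)
$\frac{162610 + 386848}{-89270 + J{\left(430 \right)}} = \frac{162610 + 386848}{-89270 - \frac{430^{2}}{10}} = \frac{549458}{-89270 - 18490} = \frac{549458}{-107760} = 549458 \left(- \frac{1}{107760}\right) = - \frac{274729}{53880}$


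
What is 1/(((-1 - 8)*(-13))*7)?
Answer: 1/819 ≈ 0.0012210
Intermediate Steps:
1/(((-1 - 8)*(-13))*7) = 1/(-9*(-13)*7) = 1/(117*7) = 1/819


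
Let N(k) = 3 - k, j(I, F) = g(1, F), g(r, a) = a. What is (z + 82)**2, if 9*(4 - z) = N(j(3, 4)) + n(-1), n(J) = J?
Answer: 602176/81 ≈ 7434.3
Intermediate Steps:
j(I, F) = F
z = 38/9 (z = 4 - ((3 - 1*4) - 1)/9 = 4 - ((3 - 4) - 1)/9 = 4 - (-1 - 1)/9 = 4 - 1/9*(-2) = 4 + 2/9 = 38/9 ≈ 4.2222)
(z + 82)**2 = (38/9 + 82)**2 = (776/9)**2 = 602176/81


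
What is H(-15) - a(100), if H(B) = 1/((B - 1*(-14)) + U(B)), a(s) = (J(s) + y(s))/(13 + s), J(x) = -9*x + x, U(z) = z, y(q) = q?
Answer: 11087/1808 ≈ 6.1322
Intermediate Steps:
J(x) = -8*x
a(s) = -7*s/(13 + s) (a(s) = (-8*s + s)/(13 + s) = (-7*s)/(13 + s) = -7*s/(13 + s))
H(B) = 1/(14 + 2*B) (H(B) = 1/((B - 1*(-14)) + B) = 1/((B + 14) + B) = 1/((14 + B) + B) = 1/(14 + 2*B))
H(-15) - a(100) = 1/(2*(7 - 15)) - (-7)*100/(13 + 100) = (½)/(-8) - (-7)*100/113 = (½)*(-⅛) - (-7)*100/113 = -1/16 - 1*(-700/113) = -1/16 + 700/113 = 11087/1808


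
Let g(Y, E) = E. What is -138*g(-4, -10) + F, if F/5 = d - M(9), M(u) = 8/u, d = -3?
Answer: 12245/9 ≈ 1360.6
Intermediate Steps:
F = -175/9 (F = 5*(-3 - 8/9) = 5*(-35/9) = -175/9 ≈ -19.444)
-138*g(-4, -10) + F = -138*(-10) - 175/9 = 1380 - 175/9 = 12245/9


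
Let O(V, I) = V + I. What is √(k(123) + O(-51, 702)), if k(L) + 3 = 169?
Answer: √817 ≈ 28.583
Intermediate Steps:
O(V, I) = I + V
k(L) = 166 (k(L) = -3 + 169 = 166)
√(k(123) + O(-51, 702)) = √(166 + (702 - 51)) = √(166 + 651) = √817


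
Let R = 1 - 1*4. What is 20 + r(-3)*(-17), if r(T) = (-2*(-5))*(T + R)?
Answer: 1040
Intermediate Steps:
R = -3 (R = 1 - 4 = -3)
r(T) = -30 + 10*T (r(T) = (-2*(-5))*(T - 3) = 10*(-3 + T) = -30 + 10*T)
20 + r(-3)*(-17) = 20 + (-30 + 10*(-3))*(-17) = 20 + (-30 - 30)*(-17) = 20 - 60*(-17) = 20 + 1020 = 1040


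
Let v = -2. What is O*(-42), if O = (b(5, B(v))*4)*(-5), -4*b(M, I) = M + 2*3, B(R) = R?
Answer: -2310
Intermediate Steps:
b(M, I) = -3/2 - M/4 (b(M, I) = -(M + 2*3)/4 = -(M + 6)/4 = -(6 + M)/4 = -3/2 - M/4)
O = 55 (O = ((-3/2 - 1/4*5)*4)*(-5) = ((-3/2 - 5/4)*4)*(-5) = -11/4*4*(-5) = -11*(-5) = 55)
O*(-42) = 55*(-42) = -2310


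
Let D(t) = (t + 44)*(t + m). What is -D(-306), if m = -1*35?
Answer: -89342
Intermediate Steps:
m = -35
D(t) = (-35 + t)*(44 + t) (D(t) = (t + 44)*(t - 35) = (44 + t)*(-35 + t) = (-35 + t)*(44 + t))
-D(-306) = -(-1540 + (-306)² + 9*(-306)) = -(-1540 + 93636 - 2754) = -1*89342 = -89342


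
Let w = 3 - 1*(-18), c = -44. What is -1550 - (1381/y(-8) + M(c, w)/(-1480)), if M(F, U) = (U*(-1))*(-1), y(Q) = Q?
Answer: -1019247/740 ≈ -1377.4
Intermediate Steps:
w = 21 (w = 3 + 18 = 21)
M(F, U) = U (M(F, U) = -U*(-1) = U)
-1550 - (1381/y(-8) + M(c, w)/(-1480)) = -1550 - (1381/(-8) + 21/(-1480)) = -1550 - (1381*(-⅛) + 21*(-1/1480)) = -1550 - (-1381/8 - 21/1480) = -1550 - 1*(-127753/740) = -1550 + 127753/740 = -1019247/740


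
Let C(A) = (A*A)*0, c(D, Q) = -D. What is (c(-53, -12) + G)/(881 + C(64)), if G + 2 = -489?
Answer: -438/881 ≈ -0.49716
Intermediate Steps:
G = -491 (G = -2 - 489 = -491)
C(A) = 0 (C(A) = A**2*0 = 0)
(c(-53, -12) + G)/(881 + C(64)) = (-1*(-53) - 491)/(881 + 0) = (53 - 491)/881 = -438*1/881 = -438/881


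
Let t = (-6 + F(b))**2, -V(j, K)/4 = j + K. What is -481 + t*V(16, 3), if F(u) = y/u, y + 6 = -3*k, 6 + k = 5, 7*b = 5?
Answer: -209701/25 ≈ -8388.0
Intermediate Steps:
b = 5/7 (b = (1/7)*5 = 5/7 ≈ 0.71429)
V(j, K) = -4*K - 4*j (V(j, K) = -4*(j + K) = -4*(K + j) = -4*K - 4*j)
k = -1 (k = -6 + 5 = -1)
y = -3 (y = -6 - 3*(-1) = -6 + 3 = -3)
F(u) = -3/u
t = 2601/25 (t = (-6 - 3/5/7)**2 = (-6 - 3*7/5)**2 = (-6 - 21/5)**2 = (-51/5)**2 = 2601/25 ≈ 104.04)
-481 + t*V(16, 3) = -481 + 2601*(-4*3 - 4*16)/25 = -481 + 2601*(-12 - 64)/25 = -481 + (2601/25)*(-76) = -481 - 197676/25 = -209701/25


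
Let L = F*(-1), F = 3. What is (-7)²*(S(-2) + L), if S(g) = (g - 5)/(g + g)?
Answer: -245/4 ≈ -61.250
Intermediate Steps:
S(g) = (-5 + g)/(2*g) (S(g) = (-5 + g)/((2*g)) = (-5 + g)*(1/(2*g)) = (-5 + g)/(2*g))
L = -3 (L = 3*(-1) = -3)
(-7)²*(S(-2) + L) = (-7)²*((½)*(-5 - 2)/(-2) - 3) = 49*((½)*(-½)*(-7) - 3) = 49*(7/4 - 3) = 49*(-5/4) = -245/4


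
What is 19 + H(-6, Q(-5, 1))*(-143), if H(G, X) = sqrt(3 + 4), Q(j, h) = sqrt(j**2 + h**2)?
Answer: 19 - 143*sqrt(7) ≈ -359.34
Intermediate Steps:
Q(j, h) = sqrt(h**2 + j**2)
H(G, X) = sqrt(7)
19 + H(-6, Q(-5, 1))*(-143) = 19 + sqrt(7)*(-143) = 19 - 143*sqrt(7)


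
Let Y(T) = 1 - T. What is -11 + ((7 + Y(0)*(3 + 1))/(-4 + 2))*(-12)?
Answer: 55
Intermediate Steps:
-11 + ((7 + Y(0)*(3 + 1))/(-4 + 2))*(-12) = -11 + ((7 + (1 - 1*0)*(3 + 1))/(-4 + 2))*(-12) = -11 + ((7 + (1 + 0)*4)/(-2))*(-12) = -11 + ((7 + 1*4)*(-1/2))*(-12) = -11 + ((7 + 4)*(-1/2))*(-12) = -11 + (11*(-1/2))*(-12) = -11 - 11/2*(-12) = -11 + 66 = 55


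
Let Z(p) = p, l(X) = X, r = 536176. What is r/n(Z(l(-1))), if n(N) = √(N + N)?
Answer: -268088*I*√2 ≈ -3.7913e+5*I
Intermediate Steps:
n(N) = √2*√N (n(N) = √(2*N) = √2*√N)
r/n(Z(l(-1))) = 536176/((√2*√(-1))) = 536176/((√2*I)) = 536176/((I*√2)) = 536176*(-I*√2/2) = -268088*I*√2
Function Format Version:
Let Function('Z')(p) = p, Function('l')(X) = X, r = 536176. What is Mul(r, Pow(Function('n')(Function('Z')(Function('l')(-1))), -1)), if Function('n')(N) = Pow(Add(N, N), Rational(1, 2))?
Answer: Mul(-268088, I, Pow(2, Rational(1, 2))) ≈ Mul(-3.7913e+5, I)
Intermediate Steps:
Function('n')(N) = Mul(Pow(2, Rational(1, 2)), Pow(N, Rational(1, 2))) (Function('n')(N) = Pow(Mul(2, N), Rational(1, 2)) = Mul(Pow(2, Rational(1, 2)), Pow(N, Rational(1, 2))))
Mul(r, Pow(Function('n')(Function('Z')(Function('l')(-1))), -1)) = Mul(536176, Pow(Mul(Pow(2, Rational(1, 2)), Pow(-1, Rational(1, 2))), -1)) = Mul(536176, Pow(Mul(Pow(2, Rational(1, 2)), I), -1)) = Mul(536176, Pow(Mul(I, Pow(2, Rational(1, 2))), -1)) = Mul(536176, Mul(Rational(-1, 2), I, Pow(2, Rational(1, 2)))) = Mul(-268088, I, Pow(2, Rational(1, 2)))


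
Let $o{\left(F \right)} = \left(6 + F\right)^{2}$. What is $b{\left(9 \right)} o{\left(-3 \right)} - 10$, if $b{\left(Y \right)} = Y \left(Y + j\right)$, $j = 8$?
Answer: $1367$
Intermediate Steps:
$b{\left(Y \right)} = Y \left(8 + Y\right)$ ($b{\left(Y \right)} = Y \left(Y + 8\right) = Y \left(8 + Y\right)$)
$b{\left(9 \right)} o{\left(-3 \right)} - 10 = 9 \left(8 + 9\right) \left(6 - 3\right)^{2} - 10 = 9 \cdot 17 \cdot 3^{2} - 10 = 153 \cdot 9 - 10 = 1377 - 10 = 1367$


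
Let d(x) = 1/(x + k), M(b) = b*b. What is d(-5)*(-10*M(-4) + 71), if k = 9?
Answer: -89/4 ≈ -22.250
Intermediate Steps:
M(b) = b²
d(x) = 1/(9 + x) (d(x) = 1/(x + 9) = 1/(9 + x))
d(-5)*(-10*M(-4) + 71) = (-10*(-4)² + 71)/(9 - 5) = (-10*16 + 71)/4 = (-160 + 71)/4 = (¼)*(-89) = -89/4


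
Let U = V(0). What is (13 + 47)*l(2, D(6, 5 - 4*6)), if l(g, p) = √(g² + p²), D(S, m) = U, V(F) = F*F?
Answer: 120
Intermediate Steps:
V(F) = F²
U = 0 (U = 0² = 0)
D(S, m) = 0
(13 + 47)*l(2, D(6, 5 - 4*6)) = (13 + 47)*√(2² + 0²) = 60*√(4 + 0) = 60*√4 = 60*2 = 120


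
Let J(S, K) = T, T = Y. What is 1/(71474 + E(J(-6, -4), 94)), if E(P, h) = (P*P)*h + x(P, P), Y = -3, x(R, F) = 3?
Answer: 1/72323 ≈ 1.3827e-5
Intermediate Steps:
T = -3
J(S, K) = -3
E(P, h) = 3 + h*P² (E(P, h) = (P*P)*h + 3 = P²*h + 3 = h*P² + 3 = 3 + h*P²)
1/(71474 + E(J(-6, -4), 94)) = 1/(71474 + (3 + 94*(-3)²)) = 1/(71474 + (3 + 94*9)) = 1/(71474 + (3 + 846)) = 1/(71474 + 849) = 1/72323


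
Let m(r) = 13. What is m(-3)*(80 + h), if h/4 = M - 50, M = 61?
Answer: 1612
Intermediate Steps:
h = 44 (h = 4*(61 - 50) = 4*11 = 44)
m(-3)*(80 + h) = 13*(80 + 44) = 13*124 = 1612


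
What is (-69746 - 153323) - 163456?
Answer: -386525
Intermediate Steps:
(-69746 - 153323) - 163456 = -223069 - 163456 = -386525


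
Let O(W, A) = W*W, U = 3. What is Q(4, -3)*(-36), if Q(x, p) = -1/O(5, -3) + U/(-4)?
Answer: 711/25 ≈ 28.440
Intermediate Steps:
O(W, A) = W**2
Q(x, p) = -79/100 (Q(x, p) = -1/(5**2) + 3/(-4) = -1/25 + 3*(-1/4) = -1*1/25 - 3/4 = -1/25 - 3/4 = -79/100)
Q(4, -3)*(-36) = -79/100*(-36) = 711/25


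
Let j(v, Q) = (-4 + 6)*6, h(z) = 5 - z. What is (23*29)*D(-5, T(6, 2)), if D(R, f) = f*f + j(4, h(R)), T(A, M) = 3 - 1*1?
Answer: 10672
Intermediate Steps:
T(A, M) = 2 (T(A, M) = 3 - 1 = 2)
j(v, Q) = 12 (j(v, Q) = 2*6 = 12)
D(R, f) = 12 + f² (D(R, f) = f*f + 12 = f² + 12 = 12 + f²)
(23*29)*D(-5, T(6, 2)) = (23*29)*(12 + 2²) = 667*(12 + 4) = 667*16 = 10672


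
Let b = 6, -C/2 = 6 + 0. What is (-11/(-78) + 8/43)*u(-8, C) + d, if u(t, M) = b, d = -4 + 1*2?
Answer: -21/559 ≈ -0.037567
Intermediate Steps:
C = -12 (C = -2*(6 + 0) = -2*6 = -12)
d = -2 (d = -4 + 2 = -2)
u(t, M) = 6
(-11/(-78) + 8/43)*u(-8, C) + d = (-11/(-78) + 8/43)*6 - 2 = (-11*(-1/78) + 8*(1/43))*6 - 2 = (11/78 + 8/43)*6 - 2 = (1097/3354)*6 - 2 = 1097/559 - 2 = -21/559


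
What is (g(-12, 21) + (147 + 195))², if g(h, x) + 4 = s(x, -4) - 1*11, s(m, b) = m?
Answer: 121104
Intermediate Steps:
g(h, x) = -15 + x (g(h, x) = -4 + (x - 1*11) = -4 + (x - 11) = -4 + (-11 + x) = -15 + x)
(g(-12, 21) + (147 + 195))² = ((-15 + 21) + (147 + 195))² = (6 + 342)² = 348² = 121104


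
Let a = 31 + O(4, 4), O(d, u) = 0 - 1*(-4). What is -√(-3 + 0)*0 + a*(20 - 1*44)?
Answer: -840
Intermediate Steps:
O(d, u) = 4 (O(d, u) = 0 + 4 = 4)
a = 35 (a = 31 + 4 = 35)
-√(-3 + 0)*0 + a*(20 - 1*44) = -√(-3 + 0)*0 + 35*(20 - 1*44) = -√(-3)*0 + 35*(20 - 44) = -I*√3*0 + 35*(-24) = -I*√3*0 - 840 = 0 - 840 = -840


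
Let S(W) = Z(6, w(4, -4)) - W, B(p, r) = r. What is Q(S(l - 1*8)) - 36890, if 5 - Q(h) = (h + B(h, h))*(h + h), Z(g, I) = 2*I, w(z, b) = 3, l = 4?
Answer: -37285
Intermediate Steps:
S(W) = 6 - W (S(W) = 2*3 - W = 6 - W)
Q(h) = 5 - 4*h² (Q(h) = 5 - (h + h)*(h + h) = 5 - 2*h*2*h = 5 - 4*h²)
Q(S(l - 1*8)) - 36890 = (5 - 4*(6 - (4 - 1*8))²) - 36890 = (5 - 4*(6 - (4 - 8))²) - 36890 = (5 - 4*(6 - 1*(-4))²) - 36890 = (5 - 4*(6 + 4)²) - 36890 = (5 - 4*10²) - 36890 = (5 - 4*100) - 36890 = (5 - 400) - 36890 = -395 - 36890 = -37285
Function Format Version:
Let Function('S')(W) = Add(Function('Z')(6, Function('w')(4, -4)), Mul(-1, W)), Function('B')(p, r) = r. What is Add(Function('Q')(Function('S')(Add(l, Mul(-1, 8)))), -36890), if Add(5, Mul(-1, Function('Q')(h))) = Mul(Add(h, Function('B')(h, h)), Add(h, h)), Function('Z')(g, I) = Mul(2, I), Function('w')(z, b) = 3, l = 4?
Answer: -37285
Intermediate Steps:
Function('S')(W) = Add(6, Mul(-1, W)) (Function('S')(W) = Add(Mul(2, 3), Mul(-1, W)) = Add(6, Mul(-1, W)))
Function('Q')(h) = Add(5, Mul(-4, Pow(h, 2))) (Function('Q')(h) = Add(5, Mul(-1, Mul(Add(h, h), Add(h, h)))) = Add(5, Mul(-1, Mul(Mul(2, h), Mul(2, h)))) = Add(5, Mul(-1, Mul(4, Pow(h, 2)))) = Add(5, Mul(-4, Pow(h, 2))))
Add(Function('Q')(Function('S')(Add(l, Mul(-1, 8)))), -36890) = Add(Add(5, Mul(-4, Pow(Add(6, Mul(-1, Add(4, Mul(-1, 8)))), 2))), -36890) = Add(Add(5, Mul(-4, Pow(Add(6, Mul(-1, Add(4, -8))), 2))), -36890) = Add(Add(5, Mul(-4, Pow(Add(6, Mul(-1, -4)), 2))), -36890) = Add(Add(5, Mul(-4, Pow(Add(6, 4), 2))), -36890) = Add(Add(5, Mul(-4, Pow(10, 2))), -36890) = Add(Add(5, Mul(-4, 100)), -36890) = Add(Add(5, -400), -36890) = Add(-395, -36890) = -37285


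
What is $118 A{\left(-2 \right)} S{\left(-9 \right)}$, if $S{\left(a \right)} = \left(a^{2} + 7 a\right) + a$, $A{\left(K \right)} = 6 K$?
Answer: $-12744$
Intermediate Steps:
$S{\left(a \right)} = a^{2} + 8 a$
$118 A{\left(-2 \right)} S{\left(-9 \right)} = 118 \cdot 6 \left(-2\right) \left(- 9 \left(8 - 9\right)\right) = 118 \left(-12\right) \left(\left(-9\right) \left(-1\right)\right) = \left(-1416\right) 9 = -12744$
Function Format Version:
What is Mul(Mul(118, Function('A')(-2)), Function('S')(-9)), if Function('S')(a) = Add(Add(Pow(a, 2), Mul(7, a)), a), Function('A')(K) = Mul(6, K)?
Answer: -12744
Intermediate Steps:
Function('S')(a) = Add(Pow(a, 2), Mul(8, a))
Mul(Mul(118, Function('A')(-2)), Function('S')(-9)) = Mul(Mul(118, Mul(6, -2)), Mul(-9, Add(8, -9))) = Mul(Mul(118, -12), Mul(-9, -1)) = Mul(-1416, 9) = -12744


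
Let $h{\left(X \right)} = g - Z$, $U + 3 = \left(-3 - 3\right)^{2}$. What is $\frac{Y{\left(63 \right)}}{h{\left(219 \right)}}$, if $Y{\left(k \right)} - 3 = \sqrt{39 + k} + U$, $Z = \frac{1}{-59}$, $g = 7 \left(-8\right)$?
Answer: $- \frac{236}{367} - \frac{59 \sqrt{102}}{3303} \approx -0.82345$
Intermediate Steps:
$g = -56$
$U = 33$ ($U = -3 + \left(-3 - 3\right)^{2} = -3 + \left(-6\right)^{2} = -3 + 36 = 33$)
$Z = - \frac{1}{59} \approx -0.016949$
$h{\left(X \right)} = - \frac{3303}{59}$ ($h{\left(X \right)} = -56 - - \frac{1}{59} = -56 + \frac{1}{59} = - \frac{3303}{59}$)
$Y{\left(k \right)} = 36 + \sqrt{39 + k}$ ($Y{\left(k \right)} = 3 + \left(\sqrt{39 + k} + 33\right) = 3 + \left(33 + \sqrt{39 + k}\right) = 36 + \sqrt{39 + k}$)
$\frac{Y{\left(63 \right)}}{h{\left(219 \right)}} = \frac{36 + \sqrt{39 + 63}}{- \frac{3303}{59}} = \left(36 + \sqrt{102}\right) \left(- \frac{59}{3303}\right) = - \frac{236}{367} - \frac{59 \sqrt{102}}{3303}$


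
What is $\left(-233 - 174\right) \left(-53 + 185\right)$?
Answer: $-53724$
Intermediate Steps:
$\left(-233 - 174\right) \left(-53 + 185\right) = \left(-233 - 174\right) 132 = \left(-407\right) 132 = -53724$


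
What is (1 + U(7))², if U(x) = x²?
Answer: 2500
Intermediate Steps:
(1 + U(7))² = (1 + 7²)² = (1 + 49)² = 50² = 2500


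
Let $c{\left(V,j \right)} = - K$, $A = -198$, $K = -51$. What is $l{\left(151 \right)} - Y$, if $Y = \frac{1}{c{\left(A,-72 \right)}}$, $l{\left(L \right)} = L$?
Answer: $\frac{7700}{51} \approx 150.98$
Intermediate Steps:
$c{\left(V,j \right)} = 51$ ($c{\left(V,j \right)} = \left(-1\right) \left(-51\right) = 51$)
$Y = \frac{1}{51} \approx 0.019608$
$l{\left(151 \right)} - Y = 151 - \frac{1}{51} = \frac{7700}{51}$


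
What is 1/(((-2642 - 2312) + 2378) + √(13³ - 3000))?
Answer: -2576/6636579 - I*√803/6636579 ≈ -0.00038815 - 4.2699e-6*I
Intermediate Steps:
1/(((-2642 - 2312) + 2378) + √(13³ - 3000)) = 1/((-4954 + 2378) + √(2197 - 3000)) = 1/(-2576 + √(-803)) = 1/(-2576 + I*√803)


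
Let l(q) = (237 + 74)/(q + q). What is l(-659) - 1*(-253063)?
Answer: 333536723/1318 ≈ 2.5306e+5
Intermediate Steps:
l(q) = 311/(2*q) (l(q) = 311/((2*q)) = 311*(1/(2*q)) = 311/(2*q))
l(-659) - 1*(-253063) = (311/2)/(-659) - 1*(-253063) = (311/2)*(-1/659) + 253063 = -311/1318 + 253063 = 333536723/1318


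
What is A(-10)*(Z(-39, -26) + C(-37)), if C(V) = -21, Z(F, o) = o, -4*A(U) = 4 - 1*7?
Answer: -141/4 ≈ -35.250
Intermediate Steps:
A(U) = ¾ (A(U) = -(4 - 1*7)/4 = -(4 - 7)/4 = -¼*(-3) = ¾)
A(-10)*(Z(-39, -26) + C(-37)) = 3*(-26 - 21)/4 = (¾)*(-47) = -141/4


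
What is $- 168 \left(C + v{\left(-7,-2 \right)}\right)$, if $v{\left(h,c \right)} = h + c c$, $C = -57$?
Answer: $10080$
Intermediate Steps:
$v{\left(h,c \right)} = h + c^{2}$
$- 168 \left(C + v{\left(-7,-2 \right)}\right) = - 168 \left(-57 - \left(7 - \left(-2\right)^{2}\right)\right) = - 168 \left(-57 + \left(-7 + 4\right)\right) = - 168 \left(-57 - 3\right) = \left(-168\right) \left(-60\right) = 10080$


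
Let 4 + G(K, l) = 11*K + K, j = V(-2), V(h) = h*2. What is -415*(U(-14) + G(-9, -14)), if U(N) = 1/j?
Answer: 186335/4 ≈ 46584.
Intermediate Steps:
V(h) = 2*h
j = -4 (j = 2*(-2) = -4)
U(N) = -¼ (U(N) = 1/(-4) = -¼)
G(K, l) = -4 + 12*K (G(K, l) = -4 + (11*K + K) = -4 + 12*K)
-415*(U(-14) + G(-9, -14)) = -415*(-¼ + (-4 + 12*(-9))) = -415*(-¼ + (-4 - 108)) = -415*(-¼ - 112) = -415*(-449/4) = 186335/4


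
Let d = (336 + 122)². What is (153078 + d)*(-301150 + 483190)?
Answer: 66051757680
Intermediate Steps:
d = 209764 (d = 458² = 209764)
(153078 + d)*(-301150 + 483190) = (153078 + 209764)*(-301150 + 483190) = 362842*182040 = 66051757680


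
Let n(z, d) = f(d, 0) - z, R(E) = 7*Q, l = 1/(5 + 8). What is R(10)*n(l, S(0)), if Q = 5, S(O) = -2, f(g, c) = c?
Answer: -35/13 ≈ -2.6923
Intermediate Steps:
l = 1/13 ≈ 0.076923
R(E) = 35 (R(E) = 7*5 = 35)
n(z, d) = -z (n(z, d) = 0 - z = -z)
R(10)*n(l, S(0)) = 35*(-1*1/13) = 35*(-1/13) = -35/13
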